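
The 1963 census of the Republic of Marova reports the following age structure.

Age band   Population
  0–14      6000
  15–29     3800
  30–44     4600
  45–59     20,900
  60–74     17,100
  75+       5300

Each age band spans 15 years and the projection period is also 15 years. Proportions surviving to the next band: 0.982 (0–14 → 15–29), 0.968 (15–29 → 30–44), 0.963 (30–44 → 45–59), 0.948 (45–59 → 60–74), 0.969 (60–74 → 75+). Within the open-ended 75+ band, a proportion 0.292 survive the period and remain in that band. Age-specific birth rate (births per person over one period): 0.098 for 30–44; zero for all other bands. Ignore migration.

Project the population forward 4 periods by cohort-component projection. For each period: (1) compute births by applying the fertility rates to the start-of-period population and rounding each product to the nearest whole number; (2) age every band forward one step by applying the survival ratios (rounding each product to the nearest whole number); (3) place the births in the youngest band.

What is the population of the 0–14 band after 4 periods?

Period 1:
Births: 4600 * 0.098 = 451
15–29: 6000 * 0.982 = 5892
30–44: 3800 * 0.968 = 3678
45–59: 4600 * 0.963 = 4430
60–74: 20900 * 0.948 = 19813
75+: 17100 * 0.969 + 5300 * 0.292 = 16570 + 1548 = 18118
→ [451, 5892, 3678, 4430, 19813, 18118]
Period 2:
Births: 3678 * 0.098 = 360
15–29: 451 * 0.982 = 443
30–44: 5892 * 0.968 = 5703
45–59: 3678 * 0.963 = 3542
60–74: 4430 * 0.948 = 4200
75+: 19813 * 0.969 + 18118 * 0.292 = 19199 + 5290 = 24489
→ [360, 443, 5703, 3542, 4200, 24489]
Period 3:
Births: 5703 * 0.098 = 559
15–29: 360 * 0.982 = 354
30–44: 443 * 0.968 = 429
45–59: 5703 * 0.963 = 5492
60–74: 3542 * 0.948 = 3358
75+: 4200 * 0.969 + 24489 * 0.292 = 4070 + 7151 = 11221
→ [559, 354, 429, 5492, 3358, 11221]
Period 4:
Births: 429 * 0.098 = 42
15–29: 559 * 0.982 = 549
30–44: 354 * 0.968 = 343
45–59: 429 * 0.963 = 413
60–74: 5492 * 0.948 = 5206
75+: 3358 * 0.969 + 11221 * 0.292 = 3254 + 3277 = 6531
→ [42, 549, 343, 413, 5206, 6531]

42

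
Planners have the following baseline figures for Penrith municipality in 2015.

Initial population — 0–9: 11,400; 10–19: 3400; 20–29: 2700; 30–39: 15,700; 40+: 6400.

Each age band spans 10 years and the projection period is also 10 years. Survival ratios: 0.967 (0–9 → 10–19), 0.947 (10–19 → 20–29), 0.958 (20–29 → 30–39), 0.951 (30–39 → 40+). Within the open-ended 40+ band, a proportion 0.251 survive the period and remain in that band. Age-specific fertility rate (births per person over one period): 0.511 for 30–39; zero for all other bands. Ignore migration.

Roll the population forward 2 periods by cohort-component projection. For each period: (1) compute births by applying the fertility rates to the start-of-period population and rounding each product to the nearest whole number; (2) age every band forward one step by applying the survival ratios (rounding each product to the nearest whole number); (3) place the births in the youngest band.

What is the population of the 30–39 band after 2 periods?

After projecting period 1:
Births: 15700 × 0.511 = 8023
10–19: 11400 × 0.967 = 11024
20–29: 3400 × 0.947 = 3220
30–39: 2700 × 0.958 = 2587
40+: 15700 × 0.951 + 6400 × 0.251 = 14931 + 1606 = 16537
Population now: 0–9=8023, 10–19=11024, 20–29=3220, 30–39=2587, 40+=16537
After projecting period 2:
Births: 2587 × 0.511 = 1322
10–19: 8023 × 0.967 = 7758
20–29: 11024 × 0.947 = 10440
30–39: 3220 × 0.958 = 3085
40+: 2587 × 0.951 + 16537 × 0.251 = 2460 + 4151 = 6611
Population now: 0–9=1322, 10–19=7758, 20–29=10440, 30–39=3085, 40+=6611

3085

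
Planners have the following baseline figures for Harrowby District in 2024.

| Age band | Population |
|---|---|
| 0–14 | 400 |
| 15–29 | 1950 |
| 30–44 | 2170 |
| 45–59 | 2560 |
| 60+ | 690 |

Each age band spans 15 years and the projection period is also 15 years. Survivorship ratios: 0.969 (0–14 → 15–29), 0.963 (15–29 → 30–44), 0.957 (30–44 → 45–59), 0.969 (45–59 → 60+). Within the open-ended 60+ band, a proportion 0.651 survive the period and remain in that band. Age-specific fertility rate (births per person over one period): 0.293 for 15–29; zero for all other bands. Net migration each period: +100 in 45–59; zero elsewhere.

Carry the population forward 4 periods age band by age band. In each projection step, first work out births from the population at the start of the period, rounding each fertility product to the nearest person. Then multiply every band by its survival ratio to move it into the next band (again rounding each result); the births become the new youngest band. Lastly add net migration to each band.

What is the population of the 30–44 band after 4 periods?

106

Numbering the groups 1..5 from youngest to oldest:
[period 1]
Births: 1950 × 0.293 = 571
Group 2: 400 × 0.969 = 388
Group 3: 1950 × 0.963 = 1878
Group 4: 2170 × 0.957 = 2077
Group 5: 2560 × 0.969 + 690 × 0.651 = 2481 + 449 = 2930
Net migration: Group 4 + 100 → 2177
Population now: 0–14=571, 15–29=388, 30–44=1878, 45–59=2177, 60+=2930
[period 2]
Births: 388 × 0.293 = 114
Group 2: 571 × 0.969 = 553
Group 3: 388 × 0.963 = 374
Group 4: 1878 × 0.957 = 1797
Group 5: 2177 × 0.969 + 2930 × 0.651 = 2110 + 1907 = 4017
Net migration: Group 4 + 100 → 1897
Population now: 0–14=114, 15–29=553, 30–44=374, 45–59=1897, 60+=4017
[period 3]
Births: 553 × 0.293 = 162
Group 2: 114 × 0.969 = 110
Group 3: 553 × 0.963 = 533
Group 4: 374 × 0.957 = 358
Group 5: 1897 × 0.969 + 4017 × 0.651 = 1838 + 2615 = 4453
Net migration: Group 4 + 100 → 458
Population now: 0–14=162, 15–29=110, 30–44=533, 45–59=458, 60+=4453
[period 4]
Births: 110 × 0.293 = 32
Group 2: 162 × 0.969 = 157
Group 3: 110 × 0.963 = 106
Group 4: 533 × 0.957 = 510
Group 5: 458 × 0.969 + 4453 × 0.651 = 444 + 2899 = 3343
Net migration: Group 4 + 100 → 610
Population now: 0–14=32, 15–29=157, 30–44=106, 45–59=610, 60+=3343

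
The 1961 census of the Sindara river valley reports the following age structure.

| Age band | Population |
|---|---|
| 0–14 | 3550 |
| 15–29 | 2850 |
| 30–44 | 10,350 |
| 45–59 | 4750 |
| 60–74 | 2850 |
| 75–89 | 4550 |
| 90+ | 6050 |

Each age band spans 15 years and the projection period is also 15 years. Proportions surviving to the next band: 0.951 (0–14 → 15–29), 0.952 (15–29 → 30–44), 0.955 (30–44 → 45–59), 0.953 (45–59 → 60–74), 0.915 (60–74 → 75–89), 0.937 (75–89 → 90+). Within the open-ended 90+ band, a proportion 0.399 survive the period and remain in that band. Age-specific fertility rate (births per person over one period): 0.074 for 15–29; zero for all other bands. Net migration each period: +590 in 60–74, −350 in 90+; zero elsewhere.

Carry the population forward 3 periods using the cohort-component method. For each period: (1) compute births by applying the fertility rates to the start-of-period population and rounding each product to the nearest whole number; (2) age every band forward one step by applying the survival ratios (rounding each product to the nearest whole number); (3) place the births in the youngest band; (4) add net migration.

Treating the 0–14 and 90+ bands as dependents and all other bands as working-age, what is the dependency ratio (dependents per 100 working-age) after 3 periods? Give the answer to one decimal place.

Let group 1 be 0–14 through group 7 = 90+.
— Period 1 —
Births: 2850 × 0.074 = 211
Group 2: 3550 × 0.951 = 3376
Group 3: 2850 × 0.952 = 2713
Group 4: 10350 × 0.955 = 9884
Group 5: 4750 × 0.953 = 4527
Group 6: 2850 × 0.915 = 2608
Group 7: 4550 × 0.937 + 6050 × 0.399 = 4263 + 2414 = 6677
Net migration: Group 5 + 590 → 5117; Group 7 − 350 → 6327
End of period: [211, 3376, 2713, 9884, 5117, 2608, 6327]
— Period 2 —
Births: 3376 × 0.074 = 250
Group 2: 211 × 0.951 = 201
Group 3: 3376 × 0.952 = 3214
Group 4: 2713 × 0.955 = 2591
Group 5: 9884 × 0.953 = 9419
Group 6: 5117 × 0.915 = 4682
Group 7: 2608 × 0.937 + 6327 × 0.399 = 2444 + 2524 = 4968
Net migration: Group 5 + 590 → 10009; Group 7 − 350 → 4618
End of period: [250, 201, 3214, 2591, 10009, 4682, 4618]
— Period 3 —
Births: 201 × 0.074 = 15
Group 2: 250 × 0.951 = 238
Group 3: 201 × 0.952 = 191
Group 4: 3214 × 0.955 = 3069
Group 5: 2591 × 0.953 = 2469
Group 6: 10009 × 0.915 = 9158
Group 7: 4682 × 0.937 + 4618 × 0.399 = 4387 + 1843 = 6230
Net migration: Group 5 + 590 → 3059; Group 7 − 350 → 5880
End of period: [15, 238, 191, 3069, 3059, 9158, 5880]
Dependents (band 0–14 + band 90+) = 15 + 5880 = 5895; working-age = 15715; ratio = 5895/15715 × 100 = 37.5

37.5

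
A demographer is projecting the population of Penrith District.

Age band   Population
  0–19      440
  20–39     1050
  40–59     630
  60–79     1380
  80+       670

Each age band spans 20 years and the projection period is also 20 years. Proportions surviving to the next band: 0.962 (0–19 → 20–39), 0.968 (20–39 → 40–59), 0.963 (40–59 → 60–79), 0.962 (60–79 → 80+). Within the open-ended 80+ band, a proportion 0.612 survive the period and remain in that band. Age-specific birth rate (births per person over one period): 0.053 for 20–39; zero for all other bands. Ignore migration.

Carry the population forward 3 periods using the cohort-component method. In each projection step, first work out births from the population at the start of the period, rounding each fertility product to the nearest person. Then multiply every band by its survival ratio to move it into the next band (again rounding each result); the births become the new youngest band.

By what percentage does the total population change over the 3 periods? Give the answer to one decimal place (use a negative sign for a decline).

-42.0

Let group 1 be 0–19 through group 5 = 80+.
— Period 1 —
Births: 1050 × 0.053 = 56
Group 2: 440 × 0.962 = 423
Group 3: 1050 × 0.968 = 1016
Group 4: 630 × 0.963 = 607
Group 5: 1380 × 0.962 + 670 × 0.612 = 1328 + 410 = 1738
Giving 56 / 423 / 1016 / 607 / 1738.
— Period 2 —
Births: 423 × 0.053 = 22
Group 2: 56 × 0.962 = 54
Group 3: 423 × 0.968 = 409
Group 4: 1016 × 0.963 = 978
Group 5: 607 × 0.962 + 1738 × 0.612 = 584 + 1064 = 1648
Giving 22 / 54 / 409 / 978 / 1648.
— Period 3 —
Births: 54 × 0.053 = 3
Group 2: 22 × 0.962 = 21
Group 3: 54 × 0.968 = 52
Group 4: 409 × 0.963 = 394
Group 5: 978 × 0.962 + 1648 × 0.612 = 941 + 1009 = 1950
Giving 3 / 21 / 52 / 394 / 1950.
Total: 4170 → 2420; change = -1750; percentage change = -42.0%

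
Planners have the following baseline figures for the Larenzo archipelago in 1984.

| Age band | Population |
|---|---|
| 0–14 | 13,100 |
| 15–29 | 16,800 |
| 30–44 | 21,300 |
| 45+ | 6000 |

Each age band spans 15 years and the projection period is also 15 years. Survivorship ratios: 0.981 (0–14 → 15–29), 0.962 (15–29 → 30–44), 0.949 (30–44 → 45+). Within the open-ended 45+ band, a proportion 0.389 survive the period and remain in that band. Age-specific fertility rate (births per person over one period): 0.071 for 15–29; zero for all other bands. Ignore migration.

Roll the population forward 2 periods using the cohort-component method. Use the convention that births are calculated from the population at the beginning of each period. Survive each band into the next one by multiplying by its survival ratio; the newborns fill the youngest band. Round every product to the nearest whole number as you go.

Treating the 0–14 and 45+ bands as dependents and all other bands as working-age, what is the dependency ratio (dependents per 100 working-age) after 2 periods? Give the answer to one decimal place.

184.9

Period 1:
Births: 16800 * 0.071 = 1193
15–29: 13100 * 0.981 = 12851
30–44: 16800 * 0.962 = 16162
45+: 21300 * 0.949 + 6000 * 0.389 = 20214 + 2334 = 22548
Population now: 0–14=1193, 15–29=12851, 30–44=16162, 45+=22548
Period 2:
Births: 12851 * 0.071 = 912
15–29: 1193 * 0.981 = 1170
30–44: 12851 * 0.962 = 12363
45+: 16162 * 0.949 + 22548 * 0.389 = 15338 + 8771 = 24109
Population now: 0–14=912, 15–29=1170, 30–44=12363, 45+=24109
Dependents (band 0–14 + band 45+) = 912 + 24109 = 25021; working-age = 13533; ratio = 25021/13533 × 100 = 184.9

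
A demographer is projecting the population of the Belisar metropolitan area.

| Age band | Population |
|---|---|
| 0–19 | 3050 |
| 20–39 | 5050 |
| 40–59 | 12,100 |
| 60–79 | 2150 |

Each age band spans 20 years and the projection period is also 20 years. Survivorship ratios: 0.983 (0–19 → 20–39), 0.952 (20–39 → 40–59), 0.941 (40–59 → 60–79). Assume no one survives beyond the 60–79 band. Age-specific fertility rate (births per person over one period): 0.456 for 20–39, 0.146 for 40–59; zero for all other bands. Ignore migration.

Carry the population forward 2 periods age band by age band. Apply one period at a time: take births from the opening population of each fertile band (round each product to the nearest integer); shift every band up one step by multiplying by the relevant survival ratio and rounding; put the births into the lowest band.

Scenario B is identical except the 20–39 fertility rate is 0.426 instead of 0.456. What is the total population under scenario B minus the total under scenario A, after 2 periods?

Call the bands 1 to 4, youngest first.
After projecting period 1:
Births: 5050 * 0.456 = 2303 ; 12100 * 0.146 = 1767 → total 4070
Band 2: 3050 * 0.983 = 2998
Band 3: 5050 * 0.952 = 4808
Band 4: 12100 * 0.941 = 11386
Giving 4070 / 2998 / 4808 / 11386.
After projecting period 2:
Births: 2998 * 0.456 = 1367 ; 4808 * 0.146 = 702 → total 2069
Band 2: 4070 * 0.983 = 4001
Band 3: 2998 * 0.952 = 2854
Band 4: 4808 * 0.941 = 4524
Giving 2069 / 4001 / 2854 / 4524.
Scenario A total after 2 periods: 13448
Scenario B projection —
After projecting period 1:
Births: 5050 * 0.426 = 2151 ; 12100 * 0.146 = 1767 → total 3918
Band 2: 3050 * 0.983 = 2998
Band 3: 5050 * 0.952 = 4808
Band 4: 12100 * 0.941 = 11386
Giving 3918 / 2998 / 4808 / 11386.
After projecting period 2:
Births: 2998 * 0.426 = 1277 ; 4808 * 0.146 = 702 → total 1979
Band 2: 3918 * 0.983 = 3851
Band 3: 2998 * 0.952 = 2854
Band 4: 4808 * 0.941 = 4524
Giving 1979 / 3851 / 2854 / 4524.
Scenario B total after 2 periods: 13208
Difference B − A = 13208 − 13448 = -240

-240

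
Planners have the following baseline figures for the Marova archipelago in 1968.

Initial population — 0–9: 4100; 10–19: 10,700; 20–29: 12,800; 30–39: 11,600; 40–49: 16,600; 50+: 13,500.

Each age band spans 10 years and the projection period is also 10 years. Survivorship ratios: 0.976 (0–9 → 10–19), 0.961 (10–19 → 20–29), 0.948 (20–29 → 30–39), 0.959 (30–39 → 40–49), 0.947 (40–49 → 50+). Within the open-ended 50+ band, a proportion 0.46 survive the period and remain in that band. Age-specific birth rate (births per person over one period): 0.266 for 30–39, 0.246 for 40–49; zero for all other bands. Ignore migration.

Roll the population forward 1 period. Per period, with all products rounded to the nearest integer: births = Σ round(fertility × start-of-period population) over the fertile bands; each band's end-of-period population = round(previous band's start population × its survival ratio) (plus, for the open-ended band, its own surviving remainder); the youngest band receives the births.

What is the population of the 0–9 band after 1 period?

7170

(Bands numbered youngest = 1 to oldest = 6.)
— Period 1 —
Births: 11600 × 0.266 = 3086  |  16600 × 0.246 = 4084 → 7170
Band 2: 4100 × 0.976 = 4002
Band 3: 10700 × 0.961 = 10283
Band 4: 12800 × 0.948 = 12134
Band 5: 11600 × 0.959 = 11124
Band 6: 16600 × 0.947 + 13500 × 0.46 = 15720 + 6210 = 21930
Population now: 0–9=7170, 10–19=4002, 20–29=10283, 30–39=12134, 40–49=11124, 50+=21930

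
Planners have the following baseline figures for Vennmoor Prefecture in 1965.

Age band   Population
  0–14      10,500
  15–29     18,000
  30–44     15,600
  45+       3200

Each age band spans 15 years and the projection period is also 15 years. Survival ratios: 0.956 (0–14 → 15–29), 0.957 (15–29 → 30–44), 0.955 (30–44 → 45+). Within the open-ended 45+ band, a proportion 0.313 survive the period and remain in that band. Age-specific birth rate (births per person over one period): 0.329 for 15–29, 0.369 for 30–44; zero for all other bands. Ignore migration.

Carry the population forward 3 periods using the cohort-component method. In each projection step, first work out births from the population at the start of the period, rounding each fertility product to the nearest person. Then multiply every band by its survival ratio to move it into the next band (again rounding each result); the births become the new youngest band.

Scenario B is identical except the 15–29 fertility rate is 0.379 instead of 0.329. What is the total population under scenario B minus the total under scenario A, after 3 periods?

Let band 1 be 0–14 through band 4 = 45+.
Period 1.
Births: 18000 × 0.329 = 5922, 15600 × 0.369 = 5756 → 11678
Band 2: 10500 × 0.956 = 10038
Band 3: 18000 × 0.957 = 17226
Band 4: 15600 × 0.955 + 3200 × 0.313 = 14898 + 1002 = 15900
Population now: 0–14=11678, 15–29=10038, 30–44=17226, 45+=15900
Period 2.
Births: 10038 × 0.329 = 3303, 17226 × 0.369 = 6356 → 9659
Band 2: 11678 × 0.956 = 11164
Band 3: 10038 × 0.957 = 9606
Band 4: 17226 × 0.955 + 15900 × 0.313 = 16451 + 4977 = 21428
Population now: 0–14=9659, 15–29=11164, 30–44=9606, 45+=21428
Period 3.
Births: 11164 × 0.329 = 3673, 9606 × 0.369 = 3545 → 7218
Band 2: 9659 × 0.956 = 9234
Band 3: 11164 × 0.957 = 10684
Band 4: 9606 × 0.955 + 21428 × 0.313 = 9174 + 6707 = 15881
Population now: 0–14=7218, 15–29=9234, 30–44=10684, 45+=15881
Scenario A total after 3 periods: 43017
Scenario B projection —
Period 1.
Births: 18000 × 0.379 = 6822, 15600 × 0.369 = 5756 → 12578
Band 2: 10500 × 0.956 = 10038
Band 3: 18000 × 0.957 = 17226
Band 4: 15600 × 0.955 + 3200 × 0.313 = 14898 + 1002 = 15900
Population now: 0–14=12578, 15–29=10038, 30–44=17226, 45+=15900
Period 2.
Births: 10038 × 0.379 = 3804, 17226 × 0.369 = 6356 → 10160
Band 2: 12578 × 0.956 = 12025
Band 3: 10038 × 0.957 = 9606
Band 4: 17226 × 0.955 + 15900 × 0.313 = 16451 + 4977 = 21428
Population now: 0–14=10160, 15–29=12025, 30–44=9606, 45+=21428
Period 3.
Births: 12025 × 0.379 = 4557, 9606 × 0.369 = 3545 → 8102
Band 2: 10160 × 0.956 = 9713
Band 3: 12025 × 0.957 = 11508
Band 4: 9606 × 0.955 + 21428 × 0.313 = 9174 + 6707 = 15881
Population now: 0–14=8102, 15–29=9713, 30–44=11508, 45+=15881
Scenario B total after 3 periods: 45204
Difference B − A = 45204 − 43017 = 2187

2187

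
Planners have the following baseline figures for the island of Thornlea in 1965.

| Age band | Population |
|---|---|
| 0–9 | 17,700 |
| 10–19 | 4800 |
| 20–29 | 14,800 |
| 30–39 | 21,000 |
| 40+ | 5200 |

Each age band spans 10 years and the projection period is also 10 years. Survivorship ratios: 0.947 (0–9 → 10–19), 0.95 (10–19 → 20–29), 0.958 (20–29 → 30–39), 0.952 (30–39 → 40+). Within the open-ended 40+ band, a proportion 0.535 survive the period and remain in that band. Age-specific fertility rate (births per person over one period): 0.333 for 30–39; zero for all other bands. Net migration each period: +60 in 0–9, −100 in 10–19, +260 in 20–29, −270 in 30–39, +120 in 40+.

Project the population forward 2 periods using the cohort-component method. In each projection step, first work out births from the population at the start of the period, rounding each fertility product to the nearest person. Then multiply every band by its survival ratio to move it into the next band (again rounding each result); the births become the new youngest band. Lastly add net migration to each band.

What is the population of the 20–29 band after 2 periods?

16089

Call the bands 1 to 5, youngest first.
Period 1.
Births: 21000 × 0.333 = 6993
Band 2: 17700 × 0.947 = 16762
Band 3: 4800 × 0.95 = 4560
Band 4: 14800 × 0.958 = 14178
Band 5: 21000 × 0.952 + 5200 × 0.535 = 19992 + 2782 = 22774
Net migration: Band 1 + 60 → 7053; Band 2 − 100 → 16662; Band 3 + 260 → 4820; Band 4 − 270 → 13908; Band 5 + 120 → 22894
End of period: [7053, 16662, 4820, 13908, 22894]
Period 2.
Births: 13908 × 0.333 = 4631
Band 2: 7053 × 0.947 = 6679
Band 3: 16662 × 0.95 = 15829
Band 4: 4820 × 0.958 = 4618
Band 5: 13908 × 0.952 + 22894 × 0.535 = 13240 + 12248 = 25488
Net migration: Band 1 + 60 → 4691; Band 2 − 100 → 6579; Band 3 + 260 → 16089; Band 4 − 270 → 4348; Band 5 + 120 → 25608
End of period: [4691, 6579, 16089, 4348, 25608]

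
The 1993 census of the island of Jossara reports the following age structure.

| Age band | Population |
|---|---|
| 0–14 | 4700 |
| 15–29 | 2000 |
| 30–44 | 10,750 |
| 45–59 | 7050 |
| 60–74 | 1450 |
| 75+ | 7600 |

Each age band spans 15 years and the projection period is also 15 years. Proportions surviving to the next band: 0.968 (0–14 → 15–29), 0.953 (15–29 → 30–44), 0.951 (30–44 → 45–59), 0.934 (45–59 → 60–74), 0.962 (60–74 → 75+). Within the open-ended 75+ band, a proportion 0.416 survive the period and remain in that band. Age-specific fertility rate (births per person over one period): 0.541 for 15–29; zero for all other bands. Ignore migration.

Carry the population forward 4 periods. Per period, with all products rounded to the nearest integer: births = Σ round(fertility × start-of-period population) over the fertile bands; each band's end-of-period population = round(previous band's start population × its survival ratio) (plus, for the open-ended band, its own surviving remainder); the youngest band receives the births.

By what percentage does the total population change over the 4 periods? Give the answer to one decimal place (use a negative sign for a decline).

(Bands numbered youngest = 1 to oldest = 6.)
[period 1]
Births: 2000 × 0.541 = 1082
Band 2: 4700 × 0.968 = 4550
Band 3: 2000 × 0.953 = 1906
Band 4: 10750 × 0.951 = 10223
Band 5: 7050 × 0.934 = 6585
Band 6: 1450 × 0.962 + 7600 × 0.416 = 1395 + 3162 = 4557
End of period: [1082, 4550, 1906, 10223, 6585, 4557]
[period 2]
Births: 4550 × 0.541 = 2462
Band 2: 1082 × 0.968 = 1047
Band 3: 4550 × 0.953 = 4336
Band 4: 1906 × 0.951 = 1813
Band 5: 10223 × 0.934 = 9548
Band 6: 6585 × 0.962 + 4557 × 0.416 = 6335 + 1896 = 8231
End of period: [2462, 1047, 4336, 1813, 9548, 8231]
[period 3]
Births: 1047 × 0.541 = 566
Band 2: 2462 × 0.968 = 2383
Band 3: 1047 × 0.953 = 998
Band 4: 4336 × 0.951 = 4124
Band 5: 1813 × 0.934 = 1693
Band 6: 9548 × 0.962 + 8231 × 0.416 = 9185 + 3424 = 12609
End of period: [566, 2383, 998, 4124, 1693, 12609]
[period 4]
Births: 2383 × 0.541 = 1289
Band 2: 566 × 0.968 = 548
Band 3: 2383 × 0.953 = 2271
Band 4: 998 × 0.951 = 949
Band 5: 4124 × 0.934 = 3852
Band 6: 1693 × 0.962 + 12609 × 0.416 = 1629 + 5245 = 6874
End of period: [1289, 548, 2271, 949, 3852, 6874]
Total: 33550 → 15783; change = -17767; percentage change = -53.0%

-53.0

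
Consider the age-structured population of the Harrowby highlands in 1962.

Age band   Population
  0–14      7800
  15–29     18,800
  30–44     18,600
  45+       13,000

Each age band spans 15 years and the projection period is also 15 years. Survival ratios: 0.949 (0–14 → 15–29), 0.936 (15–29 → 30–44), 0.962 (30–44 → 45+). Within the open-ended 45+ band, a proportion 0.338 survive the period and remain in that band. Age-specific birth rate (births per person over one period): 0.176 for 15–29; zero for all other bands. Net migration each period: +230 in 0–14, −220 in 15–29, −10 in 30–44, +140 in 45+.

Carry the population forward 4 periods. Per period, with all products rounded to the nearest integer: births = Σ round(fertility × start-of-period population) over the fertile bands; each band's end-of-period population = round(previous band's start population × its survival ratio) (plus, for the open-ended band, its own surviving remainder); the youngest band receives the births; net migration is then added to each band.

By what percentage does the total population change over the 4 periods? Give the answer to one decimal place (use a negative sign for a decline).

— Period 1 —
Births: 18800 × 0.176 = 3309
15–29: 7800 × 0.949 = 7402
30–44: 18800 × 0.936 = 17597
45+: 18600 × 0.962 + 13000 × 0.338 = 17893 + 4394 = 22287
Net migration: 0–14 + 230 → 3539; 15–29 − 220 → 7182; 30–44 − 10 → 17587; 45+ + 140 → 22427
Population now: 0–14=3539, 15–29=7182, 30–44=17587, 45+=22427
— Period 2 —
Births: 7182 × 0.176 = 1264
15–29: 3539 × 0.949 = 3359
30–44: 7182 × 0.936 = 6722
45+: 17587 × 0.962 + 22427 × 0.338 = 16919 + 7580 = 24499
Net migration: 0–14 + 230 → 1494; 15–29 − 220 → 3139; 30–44 − 10 → 6712; 45+ + 140 → 24639
Population now: 0–14=1494, 15–29=3139, 30–44=6712, 45+=24639
— Period 3 —
Births: 3139 × 0.176 = 552
15–29: 1494 × 0.949 = 1418
30–44: 3139 × 0.936 = 2938
45+: 6712 × 0.962 + 24639 × 0.338 = 6457 + 8328 = 14785
Net migration: 0–14 + 230 → 782; 15–29 − 220 → 1198; 30–44 − 10 → 2928; 45+ + 140 → 14925
Population now: 0–14=782, 15–29=1198, 30–44=2928, 45+=14925
— Period 4 —
Births: 1198 × 0.176 = 211
15–29: 782 × 0.949 = 742
30–44: 1198 × 0.936 = 1121
45+: 2928 × 0.962 + 14925 × 0.338 = 2817 + 5045 = 7862
Net migration: 0–14 + 230 → 441; 15–29 − 220 → 522; 30–44 − 10 → 1111; 45+ + 140 → 8002
Population now: 0–14=441, 15–29=522, 30–44=1111, 45+=8002
Total: 58200 → 10076; change = -48124; percentage change = -82.7%

-82.7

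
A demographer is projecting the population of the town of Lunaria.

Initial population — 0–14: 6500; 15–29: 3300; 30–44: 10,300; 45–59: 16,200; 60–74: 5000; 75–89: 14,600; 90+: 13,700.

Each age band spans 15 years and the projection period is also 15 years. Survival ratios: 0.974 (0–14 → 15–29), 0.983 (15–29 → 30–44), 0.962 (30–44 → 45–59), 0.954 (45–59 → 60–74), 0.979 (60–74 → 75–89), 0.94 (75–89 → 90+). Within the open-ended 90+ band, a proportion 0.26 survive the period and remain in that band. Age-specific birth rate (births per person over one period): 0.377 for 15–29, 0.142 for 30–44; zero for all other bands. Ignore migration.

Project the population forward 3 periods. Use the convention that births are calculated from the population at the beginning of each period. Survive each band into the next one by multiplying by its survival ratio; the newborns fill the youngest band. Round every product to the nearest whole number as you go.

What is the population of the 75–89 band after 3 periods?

9254

After projecting period 1:
Births: 3300 × 0.377 = 1244, 10300 × 0.142 = 1463 — total 2707
15–29: 6500 × 0.974 = 6331
30–44: 3300 × 0.983 = 3244
45–59: 10300 × 0.962 = 9909
60–74: 16200 × 0.954 = 15455
75–89: 5000 × 0.979 = 4895
90+: 14600 × 0.94 + 13700 × 0.26 = 13724 + 3562 = 17286
Giving 2707 / 6331 / 3244 / 9909 / 15455 / 4895 / 17286.
After projecting period 2:
Births: 6331 × 0.377 = 2387, 3244 × 0.142 = 461 — total 2848
15–29: 2707 × 0.974 = 2637
30–44: 6331 × 0.983 = 6223
45–59: 3244 × 0.962 = 3121
60–74: 9909 × 0.954 = 9453
75–89: 15455 × 0.979 = 15130
90+: 4895 × 0.94 + 17286 × 0.26 = 4601 + 4494 = 9095
Giving 2848 / 2637 / 6223 / 3121 / 9453 / 15130 / 9095.
After projecting period 3:
Births: 2637 × 0.377 = 994, 6223 × 0.142 = 884 — total 1878
15–29: 2848 × 0.974 = 2774
30–44: 2637 × 0.983 = 2592
45–59: 6223 × 0.962 = 5987
60–74: 3121 × 0.954 = 2977
75–89: 9453 × 0.979 = 9254
90+: 15130 × 0.94 + 9095 × 0.26 = 14222 + 2365 = 16587
Giving 1878 / 2774 / 2592 / 5987 / 2977 / 9254 / 16587.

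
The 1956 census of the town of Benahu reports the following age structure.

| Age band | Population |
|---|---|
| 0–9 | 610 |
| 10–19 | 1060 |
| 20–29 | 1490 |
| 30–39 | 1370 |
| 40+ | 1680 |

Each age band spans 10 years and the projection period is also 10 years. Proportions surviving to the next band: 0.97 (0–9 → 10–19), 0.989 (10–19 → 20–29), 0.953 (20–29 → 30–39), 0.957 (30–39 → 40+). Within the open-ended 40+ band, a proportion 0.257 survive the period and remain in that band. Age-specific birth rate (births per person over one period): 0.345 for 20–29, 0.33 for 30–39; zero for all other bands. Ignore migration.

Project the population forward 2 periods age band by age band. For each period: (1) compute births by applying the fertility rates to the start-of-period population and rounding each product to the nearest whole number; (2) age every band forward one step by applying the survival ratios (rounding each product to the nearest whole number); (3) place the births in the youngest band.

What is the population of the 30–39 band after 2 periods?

999

Call the bands 1 to 5, youngest first.
Period 1.
Births: 1490 × 0.345 = 514, 1370 × 0.33 = 452 → 966
Band 2: 610 × 0.97 = 592
Band 3: 1060 × 0.989 = 1048
Band 4: 1490 × 0.953 = 1420
Band 5: 1370 × 0.957 + 1680 × 0.257 = 1311 + 432 = 1743
Giving 966 / 592 / 1048 / 1420 / 1743.
Period 2.
Births: 1048 × 0.345 = 362, 1420 × 0.33 = 469 → 831
Band 2: 966 × 0.97 = 937
Band 3: 592 × 0.989 = 585
Band 4: 1048 × 0.953 = 999
Band 5: 1420 × 0.957 + 1743 × 0.257 = 1359 + 448 = 1807
Giving 831 / 937 / 585 / 999 / 1807.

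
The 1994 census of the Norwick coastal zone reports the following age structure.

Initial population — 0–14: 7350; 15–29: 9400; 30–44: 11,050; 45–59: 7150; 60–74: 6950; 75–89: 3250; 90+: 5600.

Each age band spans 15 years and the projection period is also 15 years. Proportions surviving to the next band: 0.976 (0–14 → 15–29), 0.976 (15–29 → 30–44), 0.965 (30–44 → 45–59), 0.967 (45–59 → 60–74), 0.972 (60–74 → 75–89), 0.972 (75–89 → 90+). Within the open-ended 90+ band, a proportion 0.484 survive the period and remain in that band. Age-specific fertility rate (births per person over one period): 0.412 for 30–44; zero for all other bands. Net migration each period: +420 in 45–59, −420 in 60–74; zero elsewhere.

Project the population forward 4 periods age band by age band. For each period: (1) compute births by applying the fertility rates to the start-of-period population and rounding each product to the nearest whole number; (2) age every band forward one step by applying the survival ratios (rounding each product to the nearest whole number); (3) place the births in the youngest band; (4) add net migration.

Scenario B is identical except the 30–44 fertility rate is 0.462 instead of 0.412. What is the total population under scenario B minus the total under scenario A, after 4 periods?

1744

Let band 1 be 0–14 through band 7 = 90+.
[period 1]
Births: 11050 * 0.412 = 4553
Band 2: 7350 * 0.976 = 7174
Band 3: 9400 * 0.976 = 9174
Band 4: 11050 * 0.965 = 10663
Band 5: 7150 * 0.967 = 6914
Band 6: 6950 * 0.972 = 6755
Band 7: 3250 * 0.972 + 5600 * 0.484 = 3159 + 2710 = 5869
Net migration: Band 4 + 420 → 11083; Band 5 − 420 → 6494
Giving 4553 / 7174 / 9174 / 11083 / 6494 / 6755 / 5869.
[period 2]
Births: 9174 * 0.412 = 3780
Band 2: 4553 * 0.976 = 4444
Band 3: 7174 * 0.976 = 7002
Band 4: 9174 * 0.965 = 8853
Band 5: 11083 * 0.967 = 10717
Band 6: 6494 * 0.972 = 6312
Band 7: 6755 * 0.972 + 5869 * 0.484 = 6566 + 2841 = 9407
Net migration: Band 4 + 420 → 9273; Band 5 − 420 → 10297
Giving 3780 / 4444 / 7002 / 9273 / 10297 / 6312 / 9407.
[period 3]
Births: 7002 * 0.412 = 2885
Band 2: 3780 * 0.976 = 3689
Band 3: 4444 * 0.976 = 4337
Band 4: 7002 * 0.965 = 6757
Band 5: 9273 * 0.967 = 8967
Band 6: 10297 * 0.972 = 10009
Band 7: 6312 * 0.972 + 9407 * 0.484 = 6135 + 4553 = 10688
Net migration: Band 4 + 420 → 7177; Band 5 − 420 → 8547
Giving 2885 / 3689 / 4337 / 7177 / 8547 / 10009 / 10688.
[period 4]
Births: 4337 * 0.412 = 1787
Band 2: 2885 * 0.976 = 2816
Band 3: 3689 * 0.976 = 3600
Band 4: 4337 * 0.965 = 4185
Band 5: 7177 * 0.967 = 6940
Band 6: 8547 * 0.972 = 8308
Band 7: 10009 * 0.972 + 10688 * 0.484 = 9729 + 5173 = 14902
Net migration: Band 4 + 420 → 4605; Band 5 − 420 → 6520
Giving 1787 / 2816 / 3600 / 4605 / 6520 / 8308 / 14902.
Scenario A total after 4 periods: 42538
Scenario B projection —
[period 1]
Births: 11050 * 0.462 = 5105
Band 2: 7350 * 0.976 = 7174
Band 3: 9400 * 0.976 = 9174
Band 4: 11050 * 0.965 = 10663
Band 5: 7150 * 0.967 = 6914
Band 6: 6950 * 0.972 = 6755
Band 7: 3250 * 0.972 + 5600 * 0.484 = 3159 + 2710 = 5869
Net migration: Band 4 + 420 → 11083; Band 5 − 420 → 6494
Giving 5105 / 7174 / 9174 / 11083 / 6494 / 6755 / 5869.
[period 2]
Births: 9174 * 0.462 = 4238
Band 2: 5105 * 0.976 = 4982
Band 3: 7174 * 0.976 = 7002
Band 4: 9174 * 0.965 = 8853
Band 5: 11083 * 0.967 = 10717
Band 6: 6494 * 0.972 = 6312
Band 7: 6755 * 0.972 + 5869 * 0.484 = 6566 + 2841 = 9407
Net migration: Band 4 + 420 → 9273; Band 5 − 420 → 10297
Giving 4238 / 4982 / 7002 / 9273 / 10297 / 6312 / 9407.
[period 3]
Births: 7002 * 0.462 = 3235
Band 2: 4238 * 0.976 = 4136
Band 3: 4982 * 0.976 = 4862
Band 4: 7002 * 0.965 = 6757
Band 5: 9273 * 0.967 = 8967
Band 6: 10297 * 0.972 = 10009
Band 7: 6312 * 0.972 + 9407 * 0.484 = 6135 + 4553 = 10688
Net migration: Band 4 + 420 → 7177; Band 5 − 420 → 8547
Giving 3235 / 4136 / 4862 / 7177 / 8547 / 10009 / 10688.
[period 4]
Births: 4862 * 0.462 = 2246
Band 2: 3235 * 0.976 = 3157
Band 3: 4136 * 0.976 = 4037
Band 4: 4862 * 0.965 = 4692
Band 5: 7177 * 0.967 = 6940
Band 6: 8547 * 0.972 = 8308
Band 7: 10009 * 0.972 + 10688 * 0.484 = 9729 + 5173 = 14902
Net migration: Band 4 + 420 → 5112; Band 5 − 420 → 6520
Giving 2246 / 3157 / 4037 / 5112 / 6520 / 8308 / 14902.
Scenario B total after 4 periods: 44282
Difference B − A = 44282 − 42538 = 1744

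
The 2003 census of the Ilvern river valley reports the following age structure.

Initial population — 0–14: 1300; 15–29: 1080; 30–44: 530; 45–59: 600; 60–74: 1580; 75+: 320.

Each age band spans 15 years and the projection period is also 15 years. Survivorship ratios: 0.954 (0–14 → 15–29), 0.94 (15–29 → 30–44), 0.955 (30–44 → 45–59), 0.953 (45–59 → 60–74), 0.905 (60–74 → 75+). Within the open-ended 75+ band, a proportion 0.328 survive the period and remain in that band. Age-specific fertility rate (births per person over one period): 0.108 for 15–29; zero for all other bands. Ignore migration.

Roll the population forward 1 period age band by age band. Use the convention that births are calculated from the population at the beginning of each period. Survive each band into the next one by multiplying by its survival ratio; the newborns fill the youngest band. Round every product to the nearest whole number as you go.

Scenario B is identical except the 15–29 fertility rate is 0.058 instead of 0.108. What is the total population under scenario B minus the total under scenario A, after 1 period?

[period 1]
Births: 1080 × 0.108 = 117
15–29: 1300 × 0.954 = 1240
30–44: 1080 × 0.94 = 1015
45–59: 530 × 0.955 = 506
60–74: 600 × 0.953 = 572
75+: 1580 × 0.905 + 320 × 0.328 = 1430 + 105 = 1535
End of period: [117, 1240, 1015, 506, 572, 1535]
Scenario A total after 1 period: 4985
Scenario B projection —
[period 1]
Births: 1080 × 0.058 = 63
15–29: 1300 × 0.954 = 1240
30–44: 1080 × 0.94 = 1015
45–59: 530 × 0.955 = 506
60–74: 600 × 0.953 = 572
75+: 1580 × 0.905 + 320 × 0.328 = 1430 + 105 = 1535
End of period: [63, 1240, 1015, 506, 572, 1535]
Scenario B total after 1 period: 4931
Difference B − A = 4931 − 4985 = -54

-54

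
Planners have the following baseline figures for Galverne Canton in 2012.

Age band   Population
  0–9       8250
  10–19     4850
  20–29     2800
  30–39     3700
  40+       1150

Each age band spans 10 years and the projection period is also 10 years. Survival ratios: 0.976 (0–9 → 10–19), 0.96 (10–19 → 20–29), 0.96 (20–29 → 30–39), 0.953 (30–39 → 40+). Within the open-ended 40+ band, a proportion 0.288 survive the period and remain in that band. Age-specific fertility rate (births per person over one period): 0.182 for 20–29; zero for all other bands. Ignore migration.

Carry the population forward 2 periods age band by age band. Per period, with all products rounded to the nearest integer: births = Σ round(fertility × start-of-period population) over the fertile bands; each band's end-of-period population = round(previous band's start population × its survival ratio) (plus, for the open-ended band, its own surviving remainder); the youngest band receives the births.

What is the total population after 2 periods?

Numbering the groups 1..5 from youngest to oldest:
[period 1]
Births: 2800 × 0.182 = 510
Group 2: 8250 × 0.976 = 8052
Group 3: 4850 × 0.96 = 4656
Group 4: 2800 × 0.96 = 2688
Group 5: 3700 × 0.953 + 1150 × 0.288 = 3526 + 331 = 3857
End of period: [510, 8052, 4656, 2688, 3857]
[period 2]
Births: 4656 × 0.182 = 847
Group 2: 510 × 0.976 = 498
Group 3: 8052 × 0.96 = 7730
Group 4: 4656 × 0.96 = 4470
Group 5: 2688 × 0.953 + 3857 × 0.288 = 2562 + 1111 = 3673
End of period: [847, 498, 7730, 4470, 3673]
Total after period 2: 847 + 498 + 7730 + 4470 + 3673 = 17218

17218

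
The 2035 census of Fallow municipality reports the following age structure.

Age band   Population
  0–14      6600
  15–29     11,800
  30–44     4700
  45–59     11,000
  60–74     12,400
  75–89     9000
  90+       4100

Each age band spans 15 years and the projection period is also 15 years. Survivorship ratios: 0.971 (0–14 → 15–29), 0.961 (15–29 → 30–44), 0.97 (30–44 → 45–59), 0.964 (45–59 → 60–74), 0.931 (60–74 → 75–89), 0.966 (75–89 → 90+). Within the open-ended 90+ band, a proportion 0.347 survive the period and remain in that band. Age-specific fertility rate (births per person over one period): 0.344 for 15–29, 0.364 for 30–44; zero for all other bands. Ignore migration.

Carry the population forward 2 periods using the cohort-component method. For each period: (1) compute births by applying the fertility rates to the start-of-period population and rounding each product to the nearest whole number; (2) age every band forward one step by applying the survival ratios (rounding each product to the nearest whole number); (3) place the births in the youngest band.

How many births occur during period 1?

Let band 1 be 0–14 through band 7 = 90+.
— Period 1 —
Births: 11800 × 0.344 = 4059, 4700 × 0.364 = 1711 → total 5770
Band 2: 6600 × 0.971 = 6409
Band 3: 11800 × 0.961 = 11340
Band 4: 4700 × 0.97 = 4559
Band 5: 11000 × 0.964 = 10604
Band 6: 12400 × 0.931 = 11544
Band 7: 9000 × 0.966 + 4100 × 0.347 = 8694 + 1423 = 10117
Giving 5770 / 6409 / 11340 / 4559 / 10604 / 11544 / 10117.

5770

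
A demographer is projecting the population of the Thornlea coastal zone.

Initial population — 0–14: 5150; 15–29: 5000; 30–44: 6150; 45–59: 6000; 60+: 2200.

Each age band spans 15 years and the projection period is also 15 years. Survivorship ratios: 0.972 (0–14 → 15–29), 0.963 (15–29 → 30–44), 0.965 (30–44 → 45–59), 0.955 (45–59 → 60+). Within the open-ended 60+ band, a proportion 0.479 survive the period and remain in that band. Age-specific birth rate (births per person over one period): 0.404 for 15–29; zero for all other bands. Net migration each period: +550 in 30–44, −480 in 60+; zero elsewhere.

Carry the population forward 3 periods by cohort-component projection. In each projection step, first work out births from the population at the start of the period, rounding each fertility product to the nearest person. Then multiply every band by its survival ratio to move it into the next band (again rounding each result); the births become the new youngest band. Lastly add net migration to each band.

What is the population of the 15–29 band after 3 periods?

1965

Numbering the bands 1..5 from youngest to oldest:
Period 1:
Births: 5000 * 0.404 = 2020
Band 2: 5150 * 0.972 = 5006
Band 3: 5000 * 0.963 = 4815
Band 4: 6150 * 0.965 = 5935
Band 5: 6000 * 0.955 + 2200 * 0.479 = 5730 + 1054 = 6784
Net migration: Band 3 + 550 → 5365; Band 5 − 480 → 6304
Giving 2020 / 5006 / 5365 / 5935 / 6304.
Period 2:
Births: 5006 * 0.404 = 2022
Band 2: 2020 * 0.972 = 1963
Band 3: 5006 * 0.963 = 4821
Band 4: 5365 * 0.965 = 5177
Band 5: 5935 * 0.955 + 6304 * 0.479 = 5668 + 3020 = 8688
Net migration: Band 3 + 550 → 5371; Band 5 − 480 → 8208
Giving 2022 / 1963 / 5371 / 5177 / 8208.
Period 3:
Births: 1963 * 0.404 = 793
Band 2: 2022 * 0.972 = 1965
Band 3: 1963 * 0.963 = 1890
Band 4: 5371 * 0.965 = 5183
Band 5: 5177 * 0.955 + 8208 * 0.479 = 4944 + 3932 = 8876
Net migration: Band 3 + 550 → 2440; Band 5 − 480 → 8396
Giving 793 / 1965 / 2440 / 5183 / 8396.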